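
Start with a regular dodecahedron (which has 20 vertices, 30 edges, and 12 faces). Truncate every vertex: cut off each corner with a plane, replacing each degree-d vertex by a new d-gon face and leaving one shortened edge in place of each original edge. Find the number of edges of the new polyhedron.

90

Truncation replaces each original edge-end by a new vertex, so V′ = 2E = 60.
Each original edge survives, and each old vertex of degree d contributes d new edges; summing degrees gives Σd = 2E, so E′ = E + 2E = 3E = 90.
Each original face survives and each original vertex becomes one new face: F′ = F + V = 32.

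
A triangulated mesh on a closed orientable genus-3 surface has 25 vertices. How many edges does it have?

χ = 2 − 2·3 = -4, and every face is a triangle so 3F = 2E.
V − E + F = -4 with E = 3F/2 gives 25 − (3/2 − 1)·F = -4, so F = 58 and E = 87.

87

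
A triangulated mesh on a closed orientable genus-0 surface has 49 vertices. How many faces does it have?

χ = 2 − 2·0 = 2, and every face is a triangle so 3F = 2E.
V − E + F = 2 with E = 3F/2 gives 49 − (3/2 − 1)·F = 2, so F = 94 and E = 141.

94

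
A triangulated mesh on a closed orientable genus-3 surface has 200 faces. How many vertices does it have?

96

χ = 2 − 2·3 = -4, and every face is a triangle so 3F = 2E.
E = 3·200/2 = 300. Then V = -4 + E − F = -4 + 300 − 200 = 96.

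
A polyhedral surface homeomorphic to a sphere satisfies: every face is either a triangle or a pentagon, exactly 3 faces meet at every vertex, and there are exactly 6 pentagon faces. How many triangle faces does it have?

Let x be the number of triangles; then F = 6 + x.
Edge–face incidences: 2E = 5·6 + 3·x = 30 + 3x.
Every vertex has degree 3, so 3V = 2E.
Euler: V − E + F = 2 ⇒ (2E)/3 − E + (6 + x) = 2.
Multiply by 6: 2·(2E) − 3·(2E) + 6·(6 + x) = 12, i.e. 36 + 6x − (30 + 3x) = 12.
Collecting terms: 3x + 6 = 12, so 3x = 6, so x = 2.
Then 2E = 30 + 3·2 = 36, so E = 18, V = 2E/3 = 12, F = 6 + 2 = 8.

2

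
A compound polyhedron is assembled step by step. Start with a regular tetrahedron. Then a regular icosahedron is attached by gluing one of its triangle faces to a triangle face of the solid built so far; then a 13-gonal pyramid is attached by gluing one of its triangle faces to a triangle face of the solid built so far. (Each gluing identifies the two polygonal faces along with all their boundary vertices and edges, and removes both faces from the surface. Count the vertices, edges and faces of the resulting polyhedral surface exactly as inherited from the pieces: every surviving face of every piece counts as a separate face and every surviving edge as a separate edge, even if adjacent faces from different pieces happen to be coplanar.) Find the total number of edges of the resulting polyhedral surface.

A regular tetrahedron: V=4, E=6, F=4.
Attach a regular icosahedron (V=12, E=30, F=20) along a 3-gon: merge 3 vertices and 3 edges, delete both glued faces → V=13, E=33, F=22.
Attach a 13-gonal pyramid (V=14, E=26, F=14) along a 3-gon: merge 3 vertices and 3 edges, delete both glued faces → V=24, E=56, F=34.
Check: V − E + F = 24 − 56 + 34 = 2.

56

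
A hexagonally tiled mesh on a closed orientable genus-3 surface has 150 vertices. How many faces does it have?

77

χ = 2 − 2·3 = -4, and every face is a hexagon so 6F = 2E.
V − E + F = -4 with E = 6F/2 gives 150 − (6/2 − 1)·F = -4, so F = 77 and E = 231.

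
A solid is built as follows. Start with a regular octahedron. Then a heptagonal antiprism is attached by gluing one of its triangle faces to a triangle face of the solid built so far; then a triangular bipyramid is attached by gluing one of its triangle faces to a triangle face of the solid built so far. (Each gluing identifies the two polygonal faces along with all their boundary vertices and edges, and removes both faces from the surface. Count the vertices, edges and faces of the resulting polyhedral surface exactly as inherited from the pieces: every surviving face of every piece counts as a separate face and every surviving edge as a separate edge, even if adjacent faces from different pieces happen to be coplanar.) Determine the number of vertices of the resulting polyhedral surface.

19

A regular octahedron: V=6, E=12, F=8.
Attach a heptagonal antiprism (V=14, E=28, F=16) along a 3-gon: merge 3 vertices and 3 edges, delete both glued faces → V=17, E=37, F=22.
Attach a triangular bipyramid (V=5, E=9, F=6) along a 3-gon: merge 3 vertices and 3 edges, delete both glued faces → V=19, E=43, F=26.
Check: V − E + F = 19 − 43 + 26 = 2.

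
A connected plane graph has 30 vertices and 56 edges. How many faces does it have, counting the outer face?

Euler's formula for a connected plane graph: V − E + F = 2, so F = 2 − 30 + 56 = 28.

28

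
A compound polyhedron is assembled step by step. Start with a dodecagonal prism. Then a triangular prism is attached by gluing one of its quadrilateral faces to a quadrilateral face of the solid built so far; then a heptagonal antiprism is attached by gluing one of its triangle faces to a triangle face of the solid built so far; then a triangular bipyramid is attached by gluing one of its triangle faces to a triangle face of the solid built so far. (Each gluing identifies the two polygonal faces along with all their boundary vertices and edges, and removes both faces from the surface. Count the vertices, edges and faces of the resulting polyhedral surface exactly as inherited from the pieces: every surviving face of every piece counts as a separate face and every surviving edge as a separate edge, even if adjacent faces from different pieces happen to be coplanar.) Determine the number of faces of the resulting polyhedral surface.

35

A dodecagonal prism: V=24, E=36, F=14.
Attach a triangular prism (V=6, E=9, F=5) along a 4-gon: merge 4 vertices and 4 edges, delete both glued faces → V=26, E=41, F=17.
Attach a heptagonal antiprism (V=14, E=28, F=16) along a 3-gon: merge 3 vertices and 3 edges, delete both glued faces → V=37, E=66, F=31.
Attach a triangular bipyramid (V=5, E=9, F=6) along a 3-gon: merge 3 vertices and 3 edges, delete both glued faces → V=39, E=72, F=35.
Check: V − E + F = 39 − 72 + 35 = 2.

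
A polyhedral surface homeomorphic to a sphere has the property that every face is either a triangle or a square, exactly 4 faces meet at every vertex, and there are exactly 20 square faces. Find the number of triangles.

8

Let x be the number of triangles; then F = 20 + x.
Edge–face incidences: 2E = 4·20 + 3·x = 80 + 3x.
Every vertex has degree 4, so 4V = 2E.
Euler: V − E + F = 2 ⇒ (2E)/4 − E + (20 + x) = 2.
Multiply by 8: 2·(2E) − 4·(2E) + 8·(20 + x) = 16, i.e. 160 + 8x − 2·(80 + 3x) = 16.
Collecting terms: 2x = 16, so x = 8.
Then 2E = 80 + 3·8 = 104, so E = 52, V = 2E/4 = 26, F = 20 + 8 = 28.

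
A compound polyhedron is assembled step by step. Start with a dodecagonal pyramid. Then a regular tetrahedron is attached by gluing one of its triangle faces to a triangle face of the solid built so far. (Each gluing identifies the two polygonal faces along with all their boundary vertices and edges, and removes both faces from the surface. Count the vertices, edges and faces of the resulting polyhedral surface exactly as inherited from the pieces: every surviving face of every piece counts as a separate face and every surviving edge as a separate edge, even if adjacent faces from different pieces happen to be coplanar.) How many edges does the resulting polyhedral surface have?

A dodecagonal pyramid: V=13, E=24, F=13.
Attach a regular tetrahedron (V=4, E=6, F=4) along a 3-gon: merge 3 vertices and 3 edges, delete both glued faces → V=14, E=27, F=15.
Check: V − E + F = 14 − 27 + 15 = 2.

27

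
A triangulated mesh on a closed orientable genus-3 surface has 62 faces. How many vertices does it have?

χ = 2 − 2·3 = -4, and every face is a triangle so 3F = 2E.
E = 3·62/2 = 93. Then V = -4 + E − F = -4 + 93 − 62 = 27.

27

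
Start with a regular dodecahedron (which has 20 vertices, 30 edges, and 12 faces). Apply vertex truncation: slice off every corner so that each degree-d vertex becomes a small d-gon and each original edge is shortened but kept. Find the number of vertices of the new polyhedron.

Truncation replaces each original edge-end by a new vertex, so V′ = 2E = 60.
Each original edge survives, and each old vertex of degree d contributes d new edges; summing degrees gives Σd = 2E, so E′ = E + 2E = 3E = 90.
Each original face survives and each original vertex becomes one new face: F′ = F + V = 32.

60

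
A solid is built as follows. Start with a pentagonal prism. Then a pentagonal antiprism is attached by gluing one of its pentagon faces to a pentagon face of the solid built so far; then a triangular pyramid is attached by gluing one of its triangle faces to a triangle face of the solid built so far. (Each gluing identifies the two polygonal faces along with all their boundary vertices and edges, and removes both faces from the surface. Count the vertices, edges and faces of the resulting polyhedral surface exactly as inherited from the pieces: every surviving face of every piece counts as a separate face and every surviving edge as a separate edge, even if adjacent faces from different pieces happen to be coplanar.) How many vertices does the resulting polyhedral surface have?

16

A pentagonal prism: V=10, E=15, F=7.
Attach a pentagonal antiprism (V=10, E=20, F=12) along a 5-gon: merge 5 vertices and 5 edges, delete both glued faces → V=15, E=30, F=17.
Attach a triangular pyramid (V=4, E=6, F=4) along a 3-gon: merge 3 vertices and 3 edges, delete both glued faces → V=16, E=33, F=19.
Check: V − E + F = 16 − 33 + 19 = 2.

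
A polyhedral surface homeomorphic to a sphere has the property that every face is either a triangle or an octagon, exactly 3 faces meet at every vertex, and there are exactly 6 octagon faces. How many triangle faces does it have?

Let x be the number of triangles; then F = 6 + x.
Edge–face incidences: 2E = 8·6 + 3·x = 48 + 3x.
Every vertex has degree 3, so 3V = 2E.
Euler: V − E + F = 2 ⇒ (2E)/3 − E + (6 + x) = 2.
Multiply by 6: 2·(2E) − 3·(2E) + 6·(6 + x) = 12, i.e. 36 + 6x − (48 + 3x) = 12.
Collecting terms: 3x − 12 = 12, so 3x = 24, so x = 8.
Then 2E = 48 + 3·8 = 72, so E = 36, V = 2E/3 = 24, F = 6 + 8 = 14.

8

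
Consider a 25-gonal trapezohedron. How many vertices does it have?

The n-trapezohedron (dual of the n-antiprism) has V = 2·25 + 2 = 52, E = 4·25 = 100, F = 2·25 = 50.

52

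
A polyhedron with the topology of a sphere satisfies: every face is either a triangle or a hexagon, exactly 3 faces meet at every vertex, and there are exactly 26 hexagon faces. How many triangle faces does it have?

4

Let x be the number of triangles; then F = 26 + x.
Edge–face incidences: 2E = 6·26 + 3·x = 156 + 3x.
Every vertex has degree 3, so 3V = 2E.
Euler: V − E + F = 2 ⇒ (2E)/3 − E + (26 + x) = 2.
Multiply by 6: 2·(2E) − 3·(2E) + 6·(26 + x) = 12, i.e. 156 + 6x − (156 + 3x) = 12.
Collecting terms: 3x = 12, so x = 4.
Then 2E = 156 + 3·4 = 168, so E = 84, V = 2E/3 = 56, F = 26 + 4 = 30.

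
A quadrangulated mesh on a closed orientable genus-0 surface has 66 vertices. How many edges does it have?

χ = 2 − 2·0 = 2, and every face is a square so 4F = 2E.
V − E + F = 2 with E = 4F/2 gives 66 − (4/2 − 1)·F = 2, so F = 64 and E = 128.

128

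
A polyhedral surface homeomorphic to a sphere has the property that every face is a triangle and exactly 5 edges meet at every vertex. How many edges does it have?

30

Each face has 3 edges and each edge borders two faces, so 2E = 3F.
Each vertex has degree 5, so 5V = 2E and hence V = 3F/5.
Euler: V − E + F = 2 ⇒ (3F/5) − (3F/2) + F = 2.
Multiply by 10: (6 − 15 + 10)F = 20, i.e. 1F = 20.
So F = 20, E = 3·20/2 = 30, V = 3·20/5 = 12.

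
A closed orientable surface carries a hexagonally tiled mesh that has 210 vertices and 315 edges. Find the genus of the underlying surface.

Every face is a hexagon and each edge borders two faces, so 6F = 2·315, giving F = 105.
χ = V − E + F = 210 − 315 + 105 = 0.
For a closed orientable surface χ = 2 − 2g, so g = (2 − (0))/2 = 1.

1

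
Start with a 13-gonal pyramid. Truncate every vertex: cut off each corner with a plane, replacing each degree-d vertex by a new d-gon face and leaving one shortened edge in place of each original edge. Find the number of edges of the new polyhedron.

The base solid has V = 14, E = 26, F = 14.
Truncation replaces each original edge-end by a new vertex, so V′ = 2E = 52.
Each original edge survives, and each old vertex of degree d contributes d new edges; summing degrees gives Σd = 2E, so E′ = E + 2E = 3E = 78.
Each original face survives and each original vertex becomes one new face: F′ = F + V = 28.

78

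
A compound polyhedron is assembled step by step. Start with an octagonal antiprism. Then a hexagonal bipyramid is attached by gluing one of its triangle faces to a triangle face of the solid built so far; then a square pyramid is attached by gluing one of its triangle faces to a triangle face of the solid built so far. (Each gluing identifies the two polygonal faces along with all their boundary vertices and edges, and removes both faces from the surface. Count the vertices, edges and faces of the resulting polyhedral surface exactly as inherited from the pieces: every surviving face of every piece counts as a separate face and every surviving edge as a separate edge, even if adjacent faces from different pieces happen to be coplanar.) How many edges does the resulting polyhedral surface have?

52

An octagonal antiprism: V=16, E=32, F=18.
Attach a hexagonal bipyramid (V=8, E=18, F=12) along a 3-gon: merge 3 vertices and 3 edges, delete both glued faces → V=21, E=47, F=28.
Attach a square pyramid (V=5, E=8, F=5) along a 3-gon: merge 3 vertices and 3 edges, delete both glued faces → V=23, E=52, F=31.
Check: V − E + F = 23 − 52 + 31 = 2.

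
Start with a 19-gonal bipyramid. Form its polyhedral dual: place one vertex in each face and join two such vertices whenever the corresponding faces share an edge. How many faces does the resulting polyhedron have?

21

The base solid has V = 21, E = 57, F = 38.
The dual swaps V and F and preserves E: V′ = F = 38, E′ = E = 57, F′ = V = 21.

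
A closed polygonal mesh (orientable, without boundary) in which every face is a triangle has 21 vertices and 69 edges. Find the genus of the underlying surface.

Every face is a triangle and each edge borders two faces, so 3F = 2·69, giving F = 46.
χ = V − E + F = 21 − 69 + 46 = -2.
For a closed orientable surface χ = 2 − 2g, so g = (2 − (-2))/2 = 2.

2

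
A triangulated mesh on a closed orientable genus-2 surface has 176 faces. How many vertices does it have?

χ = 2 − 2·2 = -2, and every face is a triangle so 3F = 2E.
E = 3·176/2 = 264. Then V = -2 + E − F = -2 + 264 − 176 = 86.

86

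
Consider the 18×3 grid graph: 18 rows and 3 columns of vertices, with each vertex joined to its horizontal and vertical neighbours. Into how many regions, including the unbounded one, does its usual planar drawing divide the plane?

The grid has V = 18·3 = 54 vertices and E = 18·2 + 3·17 = 87 edges.
F = 2 − V + E = 2 − 54 + 87 = 35.

35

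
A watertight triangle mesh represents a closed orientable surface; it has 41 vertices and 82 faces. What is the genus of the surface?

Every face is a triangle, so 2E = 3·82 = 246, giving E = 123.
χ = V − E + F = 41 − 123 + 82 = 0.
For a closed orientable surface χ = 2 − 2g, so g = (2 − (0))/2 = 1.

1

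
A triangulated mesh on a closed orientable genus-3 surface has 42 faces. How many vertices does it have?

χ = 2 − 2·3 = -4, and every face is a triangle so 3F = 2E.
E = 3·42/2 = 63. Then V = -4 + E − F = -4 + 63 − 42 = 17.

17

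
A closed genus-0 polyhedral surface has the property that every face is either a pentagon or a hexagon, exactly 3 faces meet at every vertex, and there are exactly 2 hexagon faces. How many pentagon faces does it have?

Let x be the number of pentagons; then F = 2 + x.
Edge–face incidences: 2E = 6·2 + 5·x = 12 + 5x.
Every vertex has degree 3, so 3V = 2E.
Euler: V − E + F = 2 ⇒ (2E)/3 − E + (2 + x) = 2.
Multiply by 6: 2·(2E) − 3·(2E) + 6·(2 + x) = 12, i.e. 12 + 6x − (12 + 5x) = 12.
Collecting terms: x = 12.
Then 2E = 12 + 5·12 = 72, so E = 36, V = 2E/3 = 24, F = 2 + 12 = 14.

12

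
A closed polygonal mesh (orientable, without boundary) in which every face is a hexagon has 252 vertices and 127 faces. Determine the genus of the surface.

2

Every face is a hexagon, so 2E = 6·127 = 762, giving E = 381.
χ = V − E + F = 252 − 381 + 127 = -2.
For a closed orientable surface χ = 2 − 2g, so g = (2 − (-2))/2 = 2.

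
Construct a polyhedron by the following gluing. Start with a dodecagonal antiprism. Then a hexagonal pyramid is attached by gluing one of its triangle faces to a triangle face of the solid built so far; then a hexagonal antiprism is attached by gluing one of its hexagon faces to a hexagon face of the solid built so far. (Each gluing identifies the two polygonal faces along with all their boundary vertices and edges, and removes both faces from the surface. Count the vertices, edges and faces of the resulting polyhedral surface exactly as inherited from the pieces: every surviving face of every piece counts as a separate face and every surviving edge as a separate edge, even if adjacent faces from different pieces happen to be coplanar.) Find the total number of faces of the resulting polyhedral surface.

43

A dodecagonal antiprism: V=24, E=48, F=26.
Attach a hexagonal pyramid (V=7, E=12, F=7) along a 3-gon: merge 3 vertices and 3 edges, delete both glued faces → V=28, E=57, F=31.
Attach a hexagonal antiprism (V=12, E=24, F=14) along a 6-gon: merge 6 vertices and 6 edges, delete both glued faces → V=34, E=75, F=43.
Check: V − E + F = 34 − 75 + 43 = 2.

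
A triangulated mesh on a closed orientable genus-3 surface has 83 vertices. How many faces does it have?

χ = 2 − 2·3 = -4, and every face is a triangle so 3F = 2E.
V − E + F = -4 with E = 3F/2 gives 83 − (3/2 − 1)·F = -4, so F = 174 and E = 261.

174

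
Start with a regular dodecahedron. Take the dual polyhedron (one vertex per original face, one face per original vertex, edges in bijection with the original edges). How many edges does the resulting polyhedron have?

The base solid has V = 20, E = 30, F = 12.
The dual swaps V and F and preserves E: V′ = F = 12, E′ = E = 30, F′ = V = 20.

30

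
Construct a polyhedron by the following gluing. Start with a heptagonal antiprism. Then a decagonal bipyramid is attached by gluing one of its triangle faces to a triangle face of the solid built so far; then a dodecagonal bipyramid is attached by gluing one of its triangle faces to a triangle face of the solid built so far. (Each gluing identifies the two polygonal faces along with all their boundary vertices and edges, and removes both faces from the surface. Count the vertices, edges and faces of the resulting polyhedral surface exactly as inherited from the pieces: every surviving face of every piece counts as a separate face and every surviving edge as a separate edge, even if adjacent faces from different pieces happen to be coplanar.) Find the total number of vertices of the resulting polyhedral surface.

34

A heptagonal antiprism: V=14, E=28, F=16.
Attach a decagonal bipyramid (V=12, E=30, F=20) along a 3-gon: merge 3 vertices and 3 edges, delete both glued faces → V=23, E=55, F=34.
Attach a dodecagonal bipyramid (V=14, E=36, F=24) along a 3-gon: merge 3 vertices and 3 edges, delete both glued faces → V=34, E=88, F=56.
Check: V − E + F = 34 − 88 + 56 = 2.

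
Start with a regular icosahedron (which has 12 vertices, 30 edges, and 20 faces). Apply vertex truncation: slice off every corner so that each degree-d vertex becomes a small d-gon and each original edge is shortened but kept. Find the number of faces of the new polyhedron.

32

Truncation replaces each original edge-end by a new vertex, so V′ = 2E = 60.
Each original edge survives, and each old vertex of degree d contributes d new edges; summing degrees gives Σd = 2E, so E′ = E + 2E = 3E = 90.
Each original face survives and each original vertex becomes one new face: F′ = F + V = 32.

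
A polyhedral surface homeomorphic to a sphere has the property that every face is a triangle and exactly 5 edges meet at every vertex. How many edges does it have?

Each face has 3 edges and each edge borders two faces, so 2E = 3F.
Each vertex has degree 5, so 5V = 2E and hence V = 3F/5.
Euler: V − E + F = 2 ⇒ (3F/5) − (3F/2) + F = 2.
Multiply by 10: (6 − 15 + 10)F = 20, i.e. 1F = 20.
So F = 20, E = 3·20/2 = 30, V = 3·20/5 = 12.

30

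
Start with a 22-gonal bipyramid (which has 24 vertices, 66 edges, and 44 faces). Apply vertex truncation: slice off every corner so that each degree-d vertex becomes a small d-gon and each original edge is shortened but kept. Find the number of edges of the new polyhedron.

198

Truncation replaces each original edge-end by a new vertex, so V′ = 2E = 132.
Each original edge survives, and each old vertex of degree d contributes d new edges; summing degrees gives Σd = 2E, so E′ = E + 2E = 3E = 198.
Each original face survives and each original vertex becomes one new face: F′ = F + V = 68.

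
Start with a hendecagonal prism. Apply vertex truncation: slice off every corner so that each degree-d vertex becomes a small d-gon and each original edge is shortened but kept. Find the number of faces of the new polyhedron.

35

The base solid has V = 22, E = 33, F = 13.
Truncation replaces each original edge-end by a new vertex, so V′ = 2E = 66.
Each original edge survives, and each old vertex of degree d contributes d new edges; summing degrees gives Σd = 2E, so E′ = E + 2E = 3E = 99.
Each original face survives and each original vertex becomes one new face: F′ = F + V = 35.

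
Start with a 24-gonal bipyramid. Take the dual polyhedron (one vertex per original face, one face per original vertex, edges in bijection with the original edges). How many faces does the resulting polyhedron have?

The base solid has V = 26, E = 72, F = 48.
The dual swaps V and F and preserves E: V′ = F = 48, E′ = E = 72, F′ = V = 26.

26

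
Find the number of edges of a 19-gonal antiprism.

76

An antiprism on an n-gon has two n-gon caps and 2n triangles: V = 2·19 = 38, E = 4·19 = 76, F = 2·19 + 2 = 40.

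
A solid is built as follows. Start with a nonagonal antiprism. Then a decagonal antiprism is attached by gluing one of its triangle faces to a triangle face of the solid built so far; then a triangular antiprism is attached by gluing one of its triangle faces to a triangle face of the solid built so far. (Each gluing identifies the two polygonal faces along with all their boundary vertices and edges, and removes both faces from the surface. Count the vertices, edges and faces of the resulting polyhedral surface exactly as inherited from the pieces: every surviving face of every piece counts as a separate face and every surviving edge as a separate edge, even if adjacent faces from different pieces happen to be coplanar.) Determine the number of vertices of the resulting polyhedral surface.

38

A nonagonal antiprism: V=18, E=36, F=20.
Attach a decagonal antiprism (V=20, E=40, F=22) along a 3-gon: merge 3 vertices and 3 edges, delete both glued faces → V=35, E=73, F=40.
Attach a triangular antiprism (V=6, E=12, F=8) along a 3-gon: merge 3 vertices and 3 edges, delete both glued faces → V=38, E=82, F=46.
Check: V − E + F = 38 − 82 + 46 = 2.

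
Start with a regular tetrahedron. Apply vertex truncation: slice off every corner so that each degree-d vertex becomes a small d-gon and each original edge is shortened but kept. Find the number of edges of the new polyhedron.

18

The base solid has V = 4, E = 6, F = 4.
Truncation replaces each original edge-end by a new vertex, so V′ = 2E = 12.
Each original edge survives, and each old vertex of degree d contributes d new edges; summing degrees gives Σd = 2E, so E′ = E + 2E = 3E = 18.
Each original face survives and each original vertex becomes one new face: F′ = F + V = 8.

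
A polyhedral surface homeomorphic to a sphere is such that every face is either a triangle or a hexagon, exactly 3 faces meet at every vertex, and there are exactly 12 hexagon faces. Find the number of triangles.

Let x be the number of triangles; then F = 12 + x.
Edge–face incidences: 2E = 6·12 + 3·x = 72 + 3x.
Every vertex has degree 3, so 3V = 2E.
Euler: V − E + F = 2 ⇒ (2E)/3 − E + (12 + x) = 2.
Multiply by 6: 2·(2E) − 3·(2E) + 6·(12 + x) = 12, i.e. 72 + 6x − (72 + 3x) = 12.
Collecting terms: 3x = 12, so x = 4.
Then 2E = 72 + 3·4 = 84, so E = 42, V = 2E/3 = 28, F = 12 + 4 = 16.

4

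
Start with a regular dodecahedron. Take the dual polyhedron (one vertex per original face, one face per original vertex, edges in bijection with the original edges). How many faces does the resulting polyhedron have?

The base solid has V = 20, E = 30, F = 12.
The dual swaps V and F and preserves E: V′ = F = 12, E′ = E = 30, F′ = V = 20.

20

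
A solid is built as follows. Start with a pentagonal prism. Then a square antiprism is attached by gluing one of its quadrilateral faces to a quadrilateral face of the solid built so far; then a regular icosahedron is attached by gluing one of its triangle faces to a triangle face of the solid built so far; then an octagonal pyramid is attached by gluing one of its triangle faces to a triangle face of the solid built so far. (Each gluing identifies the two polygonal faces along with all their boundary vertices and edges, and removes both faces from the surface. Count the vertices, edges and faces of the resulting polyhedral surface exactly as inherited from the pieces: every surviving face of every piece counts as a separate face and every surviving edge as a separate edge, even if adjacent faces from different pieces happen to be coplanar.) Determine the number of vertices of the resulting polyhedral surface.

29

A pentagonal prism: V=10, E=15, F=7.
Attach a square antiprism (V=8, E=16, F=10) along a 4-gon: merge 4 vertices and 4 edges, delete both glued faces → V=14, E=27, F=15.
Attach a regular icosahedron (V=12, E=30, F=20) along a 3-gon: merge 3 vertices and 3 edges, delete both glued faces → V=23, E=54, F=33.
Attach an octagonal pyramid (V=9, E=16, F=9) along a 3-gon: merge 3 vertices and 3 edges, delete both glued faces → V=29, E=67, F=40.
Check: V − E + F = 29 − 67 + 40 = 2.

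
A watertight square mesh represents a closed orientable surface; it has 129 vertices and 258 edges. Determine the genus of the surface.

Every face is a square and each edge borders two faces, so 4F = 2·258, giving F = 129.
χ = V − E + F = 129 − 258 + 129 = 0.
For a closed orientable surface χ = 2 − 2g, so g = (2 − (0))/2 = 1.

1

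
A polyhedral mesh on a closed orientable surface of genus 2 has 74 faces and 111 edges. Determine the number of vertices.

35

For a closed orientable surface of genus 2, χ = 2 − 2·2 = -2.
V = -2 + E − F = -2 + 111 − 74 = 35.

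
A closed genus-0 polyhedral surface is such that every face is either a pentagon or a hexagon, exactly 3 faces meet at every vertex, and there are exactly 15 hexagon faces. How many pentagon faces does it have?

Let x be the number of pentagons; then F = 15 + x.
Edge–face incidences: 2E = 6·15 + 5·x = 90 + 5x.
Every vertex has degree 3, so 3V = 2E.
Euler: V − E + F = 2 ⇒ (2E)/3 − E + (15 + x) = 2.
Multiply by 6: 2·(2E) − 3·(2E) + 6·(15 + x) = 12, i.e. 90 + 6x − (90 + 5x) = 12.
Collecting terms: x = 12.
Then 2E = 90 + 5·12 = 150, so E = 75, V = 2E/3 = 50, F = 15 + 12 = 27.

12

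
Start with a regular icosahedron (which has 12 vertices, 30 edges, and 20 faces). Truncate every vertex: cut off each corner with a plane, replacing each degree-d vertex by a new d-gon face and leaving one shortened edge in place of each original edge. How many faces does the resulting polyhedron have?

Truncation replaces each original edge-end by a new vertex, so V′ = 2E = 60.
Each original edge survives, and each old vertex of degree d contributes d new edges; summing degrees gives Σd = 2E, so E′ = E + 2E = 3E = 90.
Each original face survives and each original vertex becomes one new face: F′ = F + V = 32.

32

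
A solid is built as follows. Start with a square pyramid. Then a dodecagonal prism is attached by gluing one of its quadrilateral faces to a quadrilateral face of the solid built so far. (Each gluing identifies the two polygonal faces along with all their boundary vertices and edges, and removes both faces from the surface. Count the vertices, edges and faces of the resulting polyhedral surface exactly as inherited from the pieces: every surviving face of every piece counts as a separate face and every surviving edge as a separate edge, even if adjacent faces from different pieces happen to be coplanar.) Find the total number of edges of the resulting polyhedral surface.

A square pyramid: V=5, E=8, F=5.
Attach a dodecagonal prism (V=24, E=36, F=14) along a 4-gon: merge 4 vertices and 4 edges, delete both glued faces → V=25, E=40, F=17.
Check: V − E + F = 25 − 40 + 17 = 2.

40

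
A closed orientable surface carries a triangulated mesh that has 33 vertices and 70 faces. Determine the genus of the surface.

2

Every face is a triangle, so 2E = 3·70 = 210, giving E = 105.
χ = V − E + F = 33 − 105 + 70 = -2.
For a closed orientable surface χ = 2 − 2g, so g = (2 − (-2))/2 = 2.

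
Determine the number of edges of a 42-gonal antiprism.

168

An antiprism on an n-gon has two n-gon caps and 2n triangles: V = 2·42 = 84, E = 4·42 = 168, F = 2·42 + 2 = 86.
Check: V − E + F = 84 − 168 + 86 = 2.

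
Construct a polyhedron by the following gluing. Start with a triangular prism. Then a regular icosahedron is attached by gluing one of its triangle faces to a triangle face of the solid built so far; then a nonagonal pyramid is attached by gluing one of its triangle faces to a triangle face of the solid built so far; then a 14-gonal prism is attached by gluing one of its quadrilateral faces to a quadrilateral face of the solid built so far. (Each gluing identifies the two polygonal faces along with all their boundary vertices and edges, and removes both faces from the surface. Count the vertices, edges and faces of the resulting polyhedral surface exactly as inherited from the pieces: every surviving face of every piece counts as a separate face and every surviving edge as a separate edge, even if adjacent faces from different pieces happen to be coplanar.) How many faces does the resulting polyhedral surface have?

45

A triangular prism: V=6, E=9, F=5.
Attach a regular icosahedron (V=12, E=30, F=20) along a 3-gon: merge 3 vertices and 3 edges, delete both glued faces → V=15, E=36, F=23.
Attach a nonagonal pyramid (V=10, E=18, F=10) along a 3-gon: merge 3 vertices and 3 edges, delete both glued faces → V=22, E=51, F=31.
Attach a 14-gonal prism (V=28, E=42, F=16) along a 4-gon: merge 4 vertices and 4 edges, delete both glued faces → V=46, E=89, F=45.
Check: V − E + F = 46 − 89 + 45 = 2.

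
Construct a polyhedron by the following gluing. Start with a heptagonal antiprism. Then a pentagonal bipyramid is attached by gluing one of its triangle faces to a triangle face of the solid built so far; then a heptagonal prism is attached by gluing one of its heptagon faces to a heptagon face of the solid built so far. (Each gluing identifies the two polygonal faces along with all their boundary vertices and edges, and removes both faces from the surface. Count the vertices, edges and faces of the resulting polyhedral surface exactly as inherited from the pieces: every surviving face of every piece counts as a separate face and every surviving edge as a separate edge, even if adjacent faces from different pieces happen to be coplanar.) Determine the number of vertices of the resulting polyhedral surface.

A heptagonal antiprism: V=14, E=28, F=16.
Attach a pentagonal bipyramid (V=7, E=15, F=10) along a 3-gon: merge 3 vertices and 3 edges, delete both glued faces → V=18, E=40, F=24.
Attach a heptagonal prism (V=14, E=21, F=9) along a 7-gon: merge 7 vertices and 7 edges, delete both glued faces → V=25, E=54, F=31.
Check: V − E + F = 25 − 54 + 31 = 2.

25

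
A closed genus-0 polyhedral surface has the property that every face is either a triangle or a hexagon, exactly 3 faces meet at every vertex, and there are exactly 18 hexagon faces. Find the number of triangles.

Let x be the number of triangles; then F = 18 + x.
Edge–face incidences: 2E = 6·18 + 3·x = 108 + 3x.
Every vertex has degree 3, so 3V = 2E.
Euler: V − E + F = 2 ⇒ (2E)/3 − E + (18 + x) = 2.
Multiply by 6: 2·(2E) − 3·(2E) + 6·(18 + x) = 12, i.e. 108 + 6x − (108 + 3x) = 12.
Collecting terms: 3x = 12, so x = 4.
Then 2E = 108 + 3·4 = 120, so E = 60, V = 2E/3 = 40, F = 18 + 4 = 22.

4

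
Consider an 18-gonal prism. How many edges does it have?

A prism on an n-gon has two n-gon bases and n rectangular sides: V = 2·18 = 36, E = 3·18 = 54, F = 18 + 2 = 20.
Check: V − E + F = 36 − 54 + 20 = 2.

54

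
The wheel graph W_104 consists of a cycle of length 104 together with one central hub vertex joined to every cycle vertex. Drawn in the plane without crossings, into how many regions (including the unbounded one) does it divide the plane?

W_104 has V = 104 + 1 = 105 vertices and E = 2·104 = 208 edges.
By Euler's formula F = 2 − V + E = 2 − 105 + 208 = 105.

105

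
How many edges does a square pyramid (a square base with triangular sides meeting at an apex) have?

A pyramid on an n-gon base has one n-gon and n triangles: V = 4 + 1 = 5, E = 2·4 = 8, F = 4 + 1 = 5.

8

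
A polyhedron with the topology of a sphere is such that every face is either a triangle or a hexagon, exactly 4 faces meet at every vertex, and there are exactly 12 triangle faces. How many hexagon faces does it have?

2

Let x be the number of hexagons; then F = 12 + x.
Edge–face incidences: 2E = 3·12 + 6·x = 36 + 6x.
Every vertex has degree 4, so 4V = 2E.
Euler: V − E + F = 2 ⇒ (2E)/4 − E + (12 + x) = 2.
Multiply by 8: 2·(2E) − 4·(2E) + 8·(12 + x) = 16, i.e. 96 + 8x − 2·(36 + 6x) = 16.
Collecting terms: −4x + 24 = 16, so −4x = −8, so x = 2.
Then 2E = 36 + 6·2 = 48, so E = 24, V = 2E/4 = 12, F = 12 + 2 = 14.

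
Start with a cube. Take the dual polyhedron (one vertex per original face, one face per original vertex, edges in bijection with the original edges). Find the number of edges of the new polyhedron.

12

The base solid has V = 8, E = 12, F = 6.
The dual swaps V and F and preserves E: V′ = F = 6, E′ = E = 12, F′ = V = 8.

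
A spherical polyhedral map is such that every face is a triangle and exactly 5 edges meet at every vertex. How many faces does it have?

20

Each face has 3 edges and each edge borders two faces, so 2E = 3F.
Each vertex has degree 5, so 5V = 2E and hence V = 3F/5.
Euler: V − E + F = 2 ⇒ (3F/5) − (3F/2) + F = 2.
Multiply by 10: (6 − 15 + 10)F = 20, i.e. 1F = 20.
So F = 20, E = 3·20/2 = 30, V = 3·20/5 = 12.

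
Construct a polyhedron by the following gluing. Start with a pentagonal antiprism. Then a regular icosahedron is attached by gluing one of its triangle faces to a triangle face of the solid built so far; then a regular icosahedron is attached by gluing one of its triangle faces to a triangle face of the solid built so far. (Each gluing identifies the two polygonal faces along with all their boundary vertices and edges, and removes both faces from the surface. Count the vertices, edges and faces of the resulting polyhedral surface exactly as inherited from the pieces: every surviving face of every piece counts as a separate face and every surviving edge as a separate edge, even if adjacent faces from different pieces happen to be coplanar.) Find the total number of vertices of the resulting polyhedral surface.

28

A pentagonal antiprism: V=10, E=20, F=12.
Attach a regular icosahedron (V=12, E=30, F=20) along a 3-gon: merge 3 vertices and 3 edges, delete both glued faces → V=19, E=47, F=30.
Attach a regular icosahedron (V=12, E=30, F=20) along a 3-gon: merge 3 vertices and 3 edges, delete both glued faces → V=28, E=74, F=48.
Check: V − E + F = 28 − 74 + 48 = 2.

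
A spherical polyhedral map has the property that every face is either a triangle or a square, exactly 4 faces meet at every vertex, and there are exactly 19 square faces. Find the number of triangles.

8

Let x be the number of triangles; then F = 19 + x.
Edge–face incidences: 2E = 4·19 + 3·x = 76 + 3x.
Every vertex has degree 4, so 4V = 2E.
Euler: V − E + F = 2 ⇒ (2E)/4 − E + (19 + x) = 2.
Multiply by 8: 2·(2E) − 4·(2E) + 8·(19 + x) = 16, i.e. 152 + 8x − 2·(76 + 3x) = 16.
Collecting terms: 2x = 16, so x = 8.
Then 2E = 76 + 3·8 = 100, so E = 50, V = 2E/4 = 25, F = 19 + 8 = 27.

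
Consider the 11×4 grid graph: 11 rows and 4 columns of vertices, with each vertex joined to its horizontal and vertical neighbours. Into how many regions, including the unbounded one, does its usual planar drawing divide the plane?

The grid has V = 11·4 = 44 vertices and E = 11·3 + 4·10 = 73 edges.
F = 2 − V + E = 2 − 44 + 73 = 31.

31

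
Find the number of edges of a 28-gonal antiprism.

112

An antiprism on an n-gon has two n-gon caps and 2n triangles: V = 2·28 = 56, E = 4·28 = 112, F = 2·28 + 2 = 58.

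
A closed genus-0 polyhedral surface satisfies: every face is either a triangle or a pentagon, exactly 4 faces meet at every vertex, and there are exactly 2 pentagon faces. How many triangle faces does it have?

10

Let x be the number of triangles; then F = 2 + x.
Edge–face incidences: 2E = 5·2 + 3·x = 10 + 3x.
Every vertex has degree 4, so 4V = 2E.
Euler: V − E + F = 2 ⇒ (2E)/4 − E + (2 + x) = 2.
Multiply by 8: 2·(2E) − 4·(2E) + 8·(2 + x) = 16, i.e. 16 + 8x − 2·(10 + 3x) = 16.
Collecting terms: 2x − 4 = 16, so 2x = 20, so x = 10.
Then 2E = 10 + 3·10 = 40, so E = 20, V = 2E/4 = 10, F = 2 + 10 = 12.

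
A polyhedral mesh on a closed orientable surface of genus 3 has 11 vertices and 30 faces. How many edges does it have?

45

For a closed orientable surface of genus 3, χ = 2 − 2·3 = -4.
E = V + F − (-4) = 11 + 30 − (-4) = 45.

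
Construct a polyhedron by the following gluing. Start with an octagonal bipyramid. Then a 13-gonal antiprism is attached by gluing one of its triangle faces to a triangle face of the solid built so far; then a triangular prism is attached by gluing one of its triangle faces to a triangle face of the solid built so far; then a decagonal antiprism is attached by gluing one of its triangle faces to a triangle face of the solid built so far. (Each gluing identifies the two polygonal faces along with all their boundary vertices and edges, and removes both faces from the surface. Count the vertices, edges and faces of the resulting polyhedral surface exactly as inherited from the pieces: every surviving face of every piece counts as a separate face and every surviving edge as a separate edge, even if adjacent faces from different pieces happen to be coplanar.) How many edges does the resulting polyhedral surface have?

An octagonal bipyramid: V=10, E=24, F=16.
Attach a 13-gonal antiprism (V=26, E=52, F=28) along a 3-gon: merge 3 vertices and 3 edges, delete both glued faces → V=33, E=73, F=42.
Attach a triangular prism (V=6, E=9, F=5) along a 3-gon: merge 3 vertices and 3 edges, delete both glued faces → V=36, E=79, F=45.
Attach a decagonal antiprism (V=20, E=40, F=22) along a 3-gon: merge 3 vertices and 3 edges, delete both glued faces → V=53, E=116, F=65.
Check: V − E + F = 53 − 116 + 65 = 2.

116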